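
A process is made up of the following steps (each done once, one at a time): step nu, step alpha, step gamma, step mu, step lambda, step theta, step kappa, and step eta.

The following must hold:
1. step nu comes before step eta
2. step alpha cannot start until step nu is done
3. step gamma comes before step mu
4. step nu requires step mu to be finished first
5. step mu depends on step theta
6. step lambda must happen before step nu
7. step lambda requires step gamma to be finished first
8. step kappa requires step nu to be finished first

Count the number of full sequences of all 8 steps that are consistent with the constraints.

2 steps have no prerequisites (step gamma, step theta), so any of them could come first.
Counting all ways to extend the partial order to a total order gives 30.

30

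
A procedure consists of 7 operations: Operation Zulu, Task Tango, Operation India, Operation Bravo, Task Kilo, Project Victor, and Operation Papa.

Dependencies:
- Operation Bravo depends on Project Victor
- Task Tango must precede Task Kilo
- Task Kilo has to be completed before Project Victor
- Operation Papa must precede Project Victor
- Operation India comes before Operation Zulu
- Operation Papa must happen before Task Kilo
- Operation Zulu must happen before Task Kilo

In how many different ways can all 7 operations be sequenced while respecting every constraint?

The operations with no prerequisites are Task Tango, Operation India, Operation Papa; any of them can be placed first.
Counting all ways to extend the partial order to a total order gives 12.

12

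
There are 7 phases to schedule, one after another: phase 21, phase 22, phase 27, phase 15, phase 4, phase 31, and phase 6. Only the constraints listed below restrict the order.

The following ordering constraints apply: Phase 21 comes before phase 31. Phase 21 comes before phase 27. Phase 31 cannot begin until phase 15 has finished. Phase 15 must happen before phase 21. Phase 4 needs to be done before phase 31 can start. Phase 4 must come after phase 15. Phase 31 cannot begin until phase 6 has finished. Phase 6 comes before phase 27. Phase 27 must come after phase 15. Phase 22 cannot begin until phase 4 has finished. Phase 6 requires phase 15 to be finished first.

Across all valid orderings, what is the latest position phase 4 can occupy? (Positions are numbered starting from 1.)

The phases that are forced after phase 4, directly or by a chain of constraints, are phase 22, phase 31. That's 2 phases.
So at least 2 phases follow phase 4, putting phase 4 no later than position 5. That position is achievable by scheduling everything else first.

5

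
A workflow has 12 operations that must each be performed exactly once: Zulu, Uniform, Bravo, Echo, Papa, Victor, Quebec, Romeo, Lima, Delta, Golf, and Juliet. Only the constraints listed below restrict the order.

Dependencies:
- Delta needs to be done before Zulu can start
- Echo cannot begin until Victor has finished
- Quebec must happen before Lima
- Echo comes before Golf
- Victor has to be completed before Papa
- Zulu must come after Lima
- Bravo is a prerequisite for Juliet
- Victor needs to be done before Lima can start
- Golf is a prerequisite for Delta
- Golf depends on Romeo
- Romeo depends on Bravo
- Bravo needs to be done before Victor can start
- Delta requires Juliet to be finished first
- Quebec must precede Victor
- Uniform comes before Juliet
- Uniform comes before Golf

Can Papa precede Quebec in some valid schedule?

Following Quebec → Victor → Papa, Quebec must precede Papa in every valid ordering.
Hence Papa can never be scheduled before Quebec.

No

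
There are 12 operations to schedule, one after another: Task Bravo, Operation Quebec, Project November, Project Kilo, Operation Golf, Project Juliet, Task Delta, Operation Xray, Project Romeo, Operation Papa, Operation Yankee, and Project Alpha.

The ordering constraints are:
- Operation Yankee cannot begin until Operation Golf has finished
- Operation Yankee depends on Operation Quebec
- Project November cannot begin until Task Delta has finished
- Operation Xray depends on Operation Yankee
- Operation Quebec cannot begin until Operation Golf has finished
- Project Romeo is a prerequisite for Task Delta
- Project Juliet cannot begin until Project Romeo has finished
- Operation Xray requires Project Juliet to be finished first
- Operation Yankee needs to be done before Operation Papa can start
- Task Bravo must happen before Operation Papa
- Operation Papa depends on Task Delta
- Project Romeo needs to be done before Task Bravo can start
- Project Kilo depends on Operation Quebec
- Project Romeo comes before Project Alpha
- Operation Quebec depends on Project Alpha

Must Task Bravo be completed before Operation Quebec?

No

No chain of constraints connects Task Bravo to Operation Quebec in either direction.
So Task Bravo can come before Operation Quebec or after — it is not forced.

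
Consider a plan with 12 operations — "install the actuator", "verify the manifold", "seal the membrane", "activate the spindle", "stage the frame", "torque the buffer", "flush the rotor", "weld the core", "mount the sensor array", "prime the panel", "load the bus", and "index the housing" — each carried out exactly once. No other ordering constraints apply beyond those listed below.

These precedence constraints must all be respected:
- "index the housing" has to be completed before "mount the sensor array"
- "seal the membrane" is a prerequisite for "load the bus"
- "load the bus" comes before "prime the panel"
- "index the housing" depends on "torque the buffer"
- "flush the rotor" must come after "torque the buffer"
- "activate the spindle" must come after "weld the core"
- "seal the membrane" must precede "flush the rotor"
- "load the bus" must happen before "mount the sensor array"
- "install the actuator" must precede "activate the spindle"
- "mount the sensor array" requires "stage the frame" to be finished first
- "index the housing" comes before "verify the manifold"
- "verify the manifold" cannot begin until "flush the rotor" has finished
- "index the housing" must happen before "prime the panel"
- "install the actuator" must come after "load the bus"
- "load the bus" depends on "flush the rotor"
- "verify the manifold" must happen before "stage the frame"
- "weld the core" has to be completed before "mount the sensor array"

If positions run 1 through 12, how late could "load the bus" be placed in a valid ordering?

Following every chain forward from "load the bus", the operations that must come later are "install the actuator", "activate the spindle", "mount the sensor array", "prime the panel" — 4 of them.
So at least 4 operations follow "load the bus", putting "load the bus" no later than position 8. That position is achievable by scheduling everything else first.

8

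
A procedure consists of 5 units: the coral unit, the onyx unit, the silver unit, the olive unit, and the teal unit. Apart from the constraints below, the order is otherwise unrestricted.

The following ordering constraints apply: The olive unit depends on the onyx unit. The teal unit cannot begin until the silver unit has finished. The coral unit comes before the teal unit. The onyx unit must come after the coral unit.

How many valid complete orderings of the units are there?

The units with no prerequisites are the coral unit, the silver unit; any of them can be placed first.
Enumerating by repeatedly choosing an available unit (one whose prerequisites are all placed) gives 9 distinct complete orderings.

9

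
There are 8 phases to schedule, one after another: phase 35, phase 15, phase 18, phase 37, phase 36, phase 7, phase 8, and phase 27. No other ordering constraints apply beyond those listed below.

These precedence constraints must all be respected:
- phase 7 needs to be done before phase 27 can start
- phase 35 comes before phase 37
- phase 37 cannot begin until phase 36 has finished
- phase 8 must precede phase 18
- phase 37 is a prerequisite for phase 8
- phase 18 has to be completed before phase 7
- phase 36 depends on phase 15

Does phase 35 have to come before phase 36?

Nothing in the constraints links phase 35 and phase 36; they are unordered relative to each other.
So phase 35 can come before phase 36 or after — it is not forced.

No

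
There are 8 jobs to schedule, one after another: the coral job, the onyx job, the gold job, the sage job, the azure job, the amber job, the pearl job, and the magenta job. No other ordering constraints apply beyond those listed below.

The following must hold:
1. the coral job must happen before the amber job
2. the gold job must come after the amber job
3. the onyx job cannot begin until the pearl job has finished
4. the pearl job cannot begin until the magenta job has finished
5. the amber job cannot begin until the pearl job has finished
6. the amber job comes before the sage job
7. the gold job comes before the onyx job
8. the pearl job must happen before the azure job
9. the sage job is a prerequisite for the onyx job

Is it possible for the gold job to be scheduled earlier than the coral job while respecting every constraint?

The constraints give a chain the coral job → the amber job → the gold job, which forces the coral job before the gold job.
So no valid ordering can have the gold job before the coral job.

No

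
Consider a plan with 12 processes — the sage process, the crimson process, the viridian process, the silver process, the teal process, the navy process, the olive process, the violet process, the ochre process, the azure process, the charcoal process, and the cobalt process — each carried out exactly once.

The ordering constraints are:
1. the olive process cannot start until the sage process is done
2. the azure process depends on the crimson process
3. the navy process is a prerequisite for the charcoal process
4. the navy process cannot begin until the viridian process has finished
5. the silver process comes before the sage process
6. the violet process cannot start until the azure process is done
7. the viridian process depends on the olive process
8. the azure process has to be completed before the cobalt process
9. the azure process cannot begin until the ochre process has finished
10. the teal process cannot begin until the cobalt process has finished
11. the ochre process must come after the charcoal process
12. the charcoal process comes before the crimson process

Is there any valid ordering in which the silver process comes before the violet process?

Yes

The constraints force the silver process before the violet process, so yes — every valid ordering has the silver process earlier.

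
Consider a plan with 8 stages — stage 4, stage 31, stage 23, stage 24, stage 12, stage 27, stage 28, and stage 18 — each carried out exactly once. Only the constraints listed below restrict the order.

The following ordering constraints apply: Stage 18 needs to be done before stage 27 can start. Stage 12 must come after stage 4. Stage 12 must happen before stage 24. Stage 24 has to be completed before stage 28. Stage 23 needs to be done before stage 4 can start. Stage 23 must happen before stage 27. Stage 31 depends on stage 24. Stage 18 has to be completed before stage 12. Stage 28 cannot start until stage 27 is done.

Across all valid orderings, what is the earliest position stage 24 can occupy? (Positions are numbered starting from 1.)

Working backwards through the constraints from stage 24, its full set of required predecessors is stage 4, stage 23, stage 12, stage 18 — 4 of them.
With 4 mandatory predecessors, the earliest stage 24 can sit is position 4+1 = 5, and placing just those 4 first achieves it.

5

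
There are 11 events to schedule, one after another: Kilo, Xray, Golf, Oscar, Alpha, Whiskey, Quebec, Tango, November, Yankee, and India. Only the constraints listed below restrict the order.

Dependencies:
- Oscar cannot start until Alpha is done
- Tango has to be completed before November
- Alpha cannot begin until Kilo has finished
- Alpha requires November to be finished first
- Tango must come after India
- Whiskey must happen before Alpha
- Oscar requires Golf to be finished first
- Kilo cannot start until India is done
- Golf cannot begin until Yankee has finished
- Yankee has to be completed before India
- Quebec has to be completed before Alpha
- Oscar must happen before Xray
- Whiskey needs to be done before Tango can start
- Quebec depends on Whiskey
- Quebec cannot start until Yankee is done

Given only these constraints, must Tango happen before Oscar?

There is a constraint chain Tango → November → Alpha → Oscar.
That forces Tango before Oscar in every valid schedule.

Yes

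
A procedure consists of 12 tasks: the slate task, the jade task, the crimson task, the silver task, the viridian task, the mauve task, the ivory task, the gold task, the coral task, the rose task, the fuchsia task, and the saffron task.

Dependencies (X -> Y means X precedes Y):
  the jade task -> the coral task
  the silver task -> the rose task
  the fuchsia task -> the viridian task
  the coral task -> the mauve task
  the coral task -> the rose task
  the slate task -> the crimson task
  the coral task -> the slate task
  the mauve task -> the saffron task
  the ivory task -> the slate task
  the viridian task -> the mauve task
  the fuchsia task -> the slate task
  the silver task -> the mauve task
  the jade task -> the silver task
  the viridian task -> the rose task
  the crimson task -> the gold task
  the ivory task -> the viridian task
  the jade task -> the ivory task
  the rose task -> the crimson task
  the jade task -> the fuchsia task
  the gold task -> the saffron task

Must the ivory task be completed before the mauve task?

Yes

Tracing the constraints gives a chain: the ivory task → the viridian task → the mauve task.
That forces the ivory task before the mauve task in every valid schedule.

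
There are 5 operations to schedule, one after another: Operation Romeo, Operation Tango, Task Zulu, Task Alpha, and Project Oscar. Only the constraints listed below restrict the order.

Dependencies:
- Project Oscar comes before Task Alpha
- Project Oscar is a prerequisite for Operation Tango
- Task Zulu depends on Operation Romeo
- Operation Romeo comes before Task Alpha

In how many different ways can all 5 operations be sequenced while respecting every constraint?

2 operations have no prerequisites (Operation Romeo, Project Oscar), so any of them could come first.
Counting all ways to extend the partial order to a total order gives 16.

16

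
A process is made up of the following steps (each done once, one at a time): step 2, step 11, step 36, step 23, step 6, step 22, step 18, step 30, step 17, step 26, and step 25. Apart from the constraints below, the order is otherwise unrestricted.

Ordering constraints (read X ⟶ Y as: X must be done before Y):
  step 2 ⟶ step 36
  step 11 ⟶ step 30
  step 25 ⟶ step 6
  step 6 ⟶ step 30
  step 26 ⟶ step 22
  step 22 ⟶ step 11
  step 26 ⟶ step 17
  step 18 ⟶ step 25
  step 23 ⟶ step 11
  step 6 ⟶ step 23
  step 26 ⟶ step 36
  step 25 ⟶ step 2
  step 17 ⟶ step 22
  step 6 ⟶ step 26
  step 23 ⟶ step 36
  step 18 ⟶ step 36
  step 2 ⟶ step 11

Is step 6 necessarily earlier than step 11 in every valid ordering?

There is a constraint chain step 6 → step 23 → step 11.
That forces step 6 before step 11 in every valid schedule.

Yes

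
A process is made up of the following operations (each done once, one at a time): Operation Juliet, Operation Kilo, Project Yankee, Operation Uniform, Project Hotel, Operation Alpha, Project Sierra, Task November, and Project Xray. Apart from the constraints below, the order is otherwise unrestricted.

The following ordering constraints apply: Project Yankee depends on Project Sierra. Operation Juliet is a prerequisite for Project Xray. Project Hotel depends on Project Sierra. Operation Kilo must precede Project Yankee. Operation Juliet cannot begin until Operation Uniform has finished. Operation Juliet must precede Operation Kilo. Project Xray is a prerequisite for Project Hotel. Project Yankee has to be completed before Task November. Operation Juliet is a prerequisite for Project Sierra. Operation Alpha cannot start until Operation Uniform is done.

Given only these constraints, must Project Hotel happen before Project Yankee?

No

Project Hotel and Project Yankee are not related by any chain of constraints.
So Project Hotel can come before Project Yankee or after — it is not forced.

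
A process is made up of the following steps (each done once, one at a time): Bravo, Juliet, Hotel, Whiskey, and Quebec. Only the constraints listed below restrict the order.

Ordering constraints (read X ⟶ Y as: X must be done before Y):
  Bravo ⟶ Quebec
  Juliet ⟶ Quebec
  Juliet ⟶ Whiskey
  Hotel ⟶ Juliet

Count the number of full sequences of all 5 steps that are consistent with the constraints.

The steps with no prerequisites are Bravo, Hotel; any of them can be placed first.
Systematically extending each partial ordering one step at a time and counting, there are 7 complete orderings.

7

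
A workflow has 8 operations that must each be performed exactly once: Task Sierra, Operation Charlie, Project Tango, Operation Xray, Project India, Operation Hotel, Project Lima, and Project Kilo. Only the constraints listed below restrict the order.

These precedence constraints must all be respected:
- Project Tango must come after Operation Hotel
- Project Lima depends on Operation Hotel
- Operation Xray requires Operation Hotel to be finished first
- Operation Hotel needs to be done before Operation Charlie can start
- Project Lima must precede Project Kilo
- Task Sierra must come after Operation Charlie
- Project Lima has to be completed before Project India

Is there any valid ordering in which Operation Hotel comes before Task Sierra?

The constraints force Operation Hotel before Task Sierra, so yes — every valid ordering has Operation Hotel earlier.

Yes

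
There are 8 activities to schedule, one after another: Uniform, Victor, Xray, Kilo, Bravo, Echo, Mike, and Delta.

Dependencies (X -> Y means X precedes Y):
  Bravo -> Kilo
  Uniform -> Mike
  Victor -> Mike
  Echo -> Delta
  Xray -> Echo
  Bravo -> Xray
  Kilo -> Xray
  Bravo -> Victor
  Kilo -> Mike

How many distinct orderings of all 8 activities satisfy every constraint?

82

2 activities have no prerequisites (Uniform, Bravo), so any of them could come first.
Systematically extending each partial ordering one activity at a time and counting, there are 82 complete orderings.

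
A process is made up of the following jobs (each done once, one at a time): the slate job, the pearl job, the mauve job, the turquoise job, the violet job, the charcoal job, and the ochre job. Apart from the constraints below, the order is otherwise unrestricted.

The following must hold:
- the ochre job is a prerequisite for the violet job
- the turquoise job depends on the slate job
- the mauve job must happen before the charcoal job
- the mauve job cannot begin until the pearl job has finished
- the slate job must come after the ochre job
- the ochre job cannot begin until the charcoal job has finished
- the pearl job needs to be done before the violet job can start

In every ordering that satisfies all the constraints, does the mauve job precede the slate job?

Following the dependencies: the mauve job → the charcoal job → the ochre job → the slate job.
That forces the mauve job before the slate job in every valid schedule.

Yes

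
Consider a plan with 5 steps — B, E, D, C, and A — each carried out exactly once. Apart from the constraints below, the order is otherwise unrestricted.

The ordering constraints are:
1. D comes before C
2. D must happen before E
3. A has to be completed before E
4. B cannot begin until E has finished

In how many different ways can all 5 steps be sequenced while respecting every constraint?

The steps with no prerequisites are D, A; any of them can be placed first.
Counting all ways to extend the partial order to a total order gives 7.

7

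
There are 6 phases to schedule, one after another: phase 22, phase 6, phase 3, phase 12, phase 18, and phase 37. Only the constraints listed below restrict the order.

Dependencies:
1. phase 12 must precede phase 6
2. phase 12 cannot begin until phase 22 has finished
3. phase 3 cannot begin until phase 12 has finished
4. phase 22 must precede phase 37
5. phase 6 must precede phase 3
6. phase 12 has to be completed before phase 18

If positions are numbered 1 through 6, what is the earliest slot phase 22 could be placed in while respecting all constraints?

No constraint forces any other phase before phase 22, so it can be placed first.

1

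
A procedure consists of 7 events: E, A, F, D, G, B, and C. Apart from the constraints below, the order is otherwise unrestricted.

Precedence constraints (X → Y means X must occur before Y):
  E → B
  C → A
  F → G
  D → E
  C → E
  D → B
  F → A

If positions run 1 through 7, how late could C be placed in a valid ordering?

Every event that must follow C has to come after it. Tracing all chains starting from C, those events are: E, A, B — 3 in total.
So at least 3 events follow C, putting C no later than position 4. That position is achievable by scheduling everything else first.

4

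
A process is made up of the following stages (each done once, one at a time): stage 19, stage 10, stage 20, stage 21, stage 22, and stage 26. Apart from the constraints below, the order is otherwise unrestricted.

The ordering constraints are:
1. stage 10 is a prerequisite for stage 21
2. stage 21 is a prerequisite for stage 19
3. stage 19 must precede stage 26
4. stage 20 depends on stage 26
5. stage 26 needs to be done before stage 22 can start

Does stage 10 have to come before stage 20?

Yes

There is a constraint chain stage 10 → stage 21 → stage 19 → stage 26 → stage 20.
So stage 10 must precede stage 20 in any valid ordering.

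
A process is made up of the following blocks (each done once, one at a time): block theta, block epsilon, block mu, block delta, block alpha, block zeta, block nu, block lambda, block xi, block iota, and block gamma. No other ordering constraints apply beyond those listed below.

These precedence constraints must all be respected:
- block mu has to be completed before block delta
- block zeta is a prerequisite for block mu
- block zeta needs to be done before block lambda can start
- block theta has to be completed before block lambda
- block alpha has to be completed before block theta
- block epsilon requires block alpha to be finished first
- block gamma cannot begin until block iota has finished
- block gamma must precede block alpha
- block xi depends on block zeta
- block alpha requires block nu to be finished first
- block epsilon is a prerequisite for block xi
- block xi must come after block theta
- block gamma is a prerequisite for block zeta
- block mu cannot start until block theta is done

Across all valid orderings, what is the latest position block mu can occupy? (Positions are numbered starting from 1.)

10

Following the constraints forward from block mu, its only required successor is block delta.
So at least 1 block follows block mu, putting block mu no later than position 10. That position is achievable by scheduling everything else first.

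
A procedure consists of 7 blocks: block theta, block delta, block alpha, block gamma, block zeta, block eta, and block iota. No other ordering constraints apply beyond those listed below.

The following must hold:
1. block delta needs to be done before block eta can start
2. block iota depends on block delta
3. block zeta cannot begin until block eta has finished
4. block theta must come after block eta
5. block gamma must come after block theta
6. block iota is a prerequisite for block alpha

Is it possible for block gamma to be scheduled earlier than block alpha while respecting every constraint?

The constraints leave block gamma and block alpha unordered relative to each other; nothing requires block alpha earlier.
That means at least one valid schedule has block gamma before block alpha.

Yes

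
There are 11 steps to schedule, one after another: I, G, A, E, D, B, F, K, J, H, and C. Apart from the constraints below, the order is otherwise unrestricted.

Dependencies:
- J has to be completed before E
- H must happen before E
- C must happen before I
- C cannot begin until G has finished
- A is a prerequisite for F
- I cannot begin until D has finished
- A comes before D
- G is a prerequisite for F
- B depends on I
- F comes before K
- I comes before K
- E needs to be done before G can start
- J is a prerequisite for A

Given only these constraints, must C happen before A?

No

C and A are not related by any chain of constraints.
There exist valid orderings with A before C, so C is not required to come first.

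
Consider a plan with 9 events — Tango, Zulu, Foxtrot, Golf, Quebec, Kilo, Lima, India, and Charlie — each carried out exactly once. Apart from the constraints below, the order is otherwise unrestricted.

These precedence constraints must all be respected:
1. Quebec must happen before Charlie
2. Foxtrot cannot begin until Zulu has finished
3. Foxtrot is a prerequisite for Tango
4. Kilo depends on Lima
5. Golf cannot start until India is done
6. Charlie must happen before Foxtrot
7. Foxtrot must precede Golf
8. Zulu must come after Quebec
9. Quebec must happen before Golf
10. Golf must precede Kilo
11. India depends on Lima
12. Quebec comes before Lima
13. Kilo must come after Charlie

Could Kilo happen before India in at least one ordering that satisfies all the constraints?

No

The constraints give a chain India → Golf → Kilo, which forces India before Kilo.
Hence Kilo can never be scheduled before India.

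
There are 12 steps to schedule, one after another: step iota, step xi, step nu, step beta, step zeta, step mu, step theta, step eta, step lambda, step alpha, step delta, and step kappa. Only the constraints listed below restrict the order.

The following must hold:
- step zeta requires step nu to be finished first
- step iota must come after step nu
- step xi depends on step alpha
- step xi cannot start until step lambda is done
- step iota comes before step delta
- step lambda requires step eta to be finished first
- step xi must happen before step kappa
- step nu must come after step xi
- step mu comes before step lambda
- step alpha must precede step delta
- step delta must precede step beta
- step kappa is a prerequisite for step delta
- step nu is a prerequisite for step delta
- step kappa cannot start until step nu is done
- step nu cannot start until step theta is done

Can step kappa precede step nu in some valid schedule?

No

There is a dependency chain step nu → step kappa, so step kappa always comes after step nu.
Hence step kappa can never be scheduled before step nu.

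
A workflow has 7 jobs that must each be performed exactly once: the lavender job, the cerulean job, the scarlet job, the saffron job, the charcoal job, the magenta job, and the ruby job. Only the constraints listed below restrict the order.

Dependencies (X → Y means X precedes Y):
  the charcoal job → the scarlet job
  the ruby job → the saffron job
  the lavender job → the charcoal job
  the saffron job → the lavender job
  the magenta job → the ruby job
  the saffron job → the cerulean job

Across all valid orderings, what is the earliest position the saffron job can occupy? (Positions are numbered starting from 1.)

The jobs that are forced before the saffron job, directly or transitively, are the magenta job, the ruby job. That's 2 jobs.
So at minimum 2 jobs come before the saffron job, putting the saffron job no earlier than position 3. That position is achievable by scheduling exactly those predecessors first.

3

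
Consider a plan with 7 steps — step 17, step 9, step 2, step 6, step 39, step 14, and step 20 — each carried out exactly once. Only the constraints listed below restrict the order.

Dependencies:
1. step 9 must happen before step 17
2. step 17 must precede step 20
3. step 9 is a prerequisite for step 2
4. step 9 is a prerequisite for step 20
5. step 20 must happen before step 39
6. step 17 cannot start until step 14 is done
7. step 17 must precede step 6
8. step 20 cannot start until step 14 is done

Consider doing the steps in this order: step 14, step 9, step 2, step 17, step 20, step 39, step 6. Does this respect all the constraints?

Yes

Every stated constraint is respected: step 14 sits at position 1, ahead of step 20 at position 5, and each of the other listed pairs likewise has the predecessor earlier in the sequence.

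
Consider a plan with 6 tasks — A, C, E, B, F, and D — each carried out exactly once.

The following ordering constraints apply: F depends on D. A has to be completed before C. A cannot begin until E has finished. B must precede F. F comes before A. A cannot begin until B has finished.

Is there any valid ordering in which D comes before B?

Yes

No chain of constraints runs from B to D, so B is not required to come first.
That means at least one valid schedule has D before B.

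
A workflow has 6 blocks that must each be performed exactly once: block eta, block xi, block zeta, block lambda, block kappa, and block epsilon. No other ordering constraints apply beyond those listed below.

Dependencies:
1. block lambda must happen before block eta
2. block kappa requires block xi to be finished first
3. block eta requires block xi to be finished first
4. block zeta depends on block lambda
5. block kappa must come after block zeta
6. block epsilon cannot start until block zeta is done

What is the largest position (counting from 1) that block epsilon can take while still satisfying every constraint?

6

No constraint forces any block after block epsilon, so it can be placed last, in position 6.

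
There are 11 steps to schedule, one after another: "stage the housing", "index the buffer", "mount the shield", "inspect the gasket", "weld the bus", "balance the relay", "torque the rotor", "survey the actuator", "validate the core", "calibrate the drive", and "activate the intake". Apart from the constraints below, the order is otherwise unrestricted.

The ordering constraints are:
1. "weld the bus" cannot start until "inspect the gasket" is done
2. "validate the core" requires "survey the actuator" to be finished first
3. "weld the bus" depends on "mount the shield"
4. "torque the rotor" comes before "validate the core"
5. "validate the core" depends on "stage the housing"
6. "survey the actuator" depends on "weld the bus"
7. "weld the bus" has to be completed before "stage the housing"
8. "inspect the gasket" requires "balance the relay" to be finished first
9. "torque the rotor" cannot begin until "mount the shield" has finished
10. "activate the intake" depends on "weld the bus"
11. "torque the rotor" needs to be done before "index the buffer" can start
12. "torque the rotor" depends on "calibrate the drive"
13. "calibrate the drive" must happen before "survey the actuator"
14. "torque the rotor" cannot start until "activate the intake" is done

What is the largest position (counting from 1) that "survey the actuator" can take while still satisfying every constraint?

10

The only step forced after "survey the actuator" (directly or by a chain) is "validate the core".
So at least 1 step follows "survey the actuator", putting "survey the actuator" no later than position 10. That position is achievable by scheduling everything else first.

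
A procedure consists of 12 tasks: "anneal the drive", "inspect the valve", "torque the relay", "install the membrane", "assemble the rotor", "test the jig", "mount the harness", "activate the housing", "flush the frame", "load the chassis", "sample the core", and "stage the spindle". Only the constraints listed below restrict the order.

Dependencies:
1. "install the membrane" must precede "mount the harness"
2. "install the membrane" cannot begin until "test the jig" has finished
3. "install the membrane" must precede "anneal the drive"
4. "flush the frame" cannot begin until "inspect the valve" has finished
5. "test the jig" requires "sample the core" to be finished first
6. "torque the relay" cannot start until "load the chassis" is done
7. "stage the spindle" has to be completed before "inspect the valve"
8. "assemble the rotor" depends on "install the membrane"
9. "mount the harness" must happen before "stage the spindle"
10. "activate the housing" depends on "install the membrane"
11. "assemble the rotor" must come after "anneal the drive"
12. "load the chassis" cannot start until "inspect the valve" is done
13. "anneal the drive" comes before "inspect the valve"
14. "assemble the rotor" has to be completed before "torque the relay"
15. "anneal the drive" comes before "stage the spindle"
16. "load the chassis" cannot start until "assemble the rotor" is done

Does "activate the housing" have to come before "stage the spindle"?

No

"activate the housing" and "stage the spindle" are not related by any chain of constraints.
So "activate the housing" can come before "stage the spindle" or after — it is not forced.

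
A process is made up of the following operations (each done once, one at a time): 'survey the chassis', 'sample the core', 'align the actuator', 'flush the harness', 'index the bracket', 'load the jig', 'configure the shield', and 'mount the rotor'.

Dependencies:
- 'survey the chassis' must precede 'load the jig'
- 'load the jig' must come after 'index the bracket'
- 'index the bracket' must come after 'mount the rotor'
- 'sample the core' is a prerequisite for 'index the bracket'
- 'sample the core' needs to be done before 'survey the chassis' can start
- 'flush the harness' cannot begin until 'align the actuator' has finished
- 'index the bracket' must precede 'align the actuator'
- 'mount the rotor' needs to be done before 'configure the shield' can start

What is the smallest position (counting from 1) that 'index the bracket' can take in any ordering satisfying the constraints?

3

Every operation that must precede 'index the bracket' has to come before it. Tracing all chains that end at 'index the bracket', those operations are: 'sample the core', 'mount the rotor' — 2 in total.
With 2 mandatory predecessors, the earliest 'index the bracket' can sit is position 2+1 = 3, and placing just those 2 first achieves it.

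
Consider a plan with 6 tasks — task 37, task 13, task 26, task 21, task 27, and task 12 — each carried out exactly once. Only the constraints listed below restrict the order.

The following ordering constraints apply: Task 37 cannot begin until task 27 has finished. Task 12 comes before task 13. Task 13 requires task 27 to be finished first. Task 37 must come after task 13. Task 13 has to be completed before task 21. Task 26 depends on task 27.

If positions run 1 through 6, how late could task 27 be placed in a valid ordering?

Following every chain forward from task 27, the tasks that must come later are task 37, task 13, task 26, task 21 — 4 of them.
With 4 mandatory successors out of 6 tasks total, the latest slot for task 27 is 6−4 = 2, and it's reachable by doing all non-successors before task 27.

2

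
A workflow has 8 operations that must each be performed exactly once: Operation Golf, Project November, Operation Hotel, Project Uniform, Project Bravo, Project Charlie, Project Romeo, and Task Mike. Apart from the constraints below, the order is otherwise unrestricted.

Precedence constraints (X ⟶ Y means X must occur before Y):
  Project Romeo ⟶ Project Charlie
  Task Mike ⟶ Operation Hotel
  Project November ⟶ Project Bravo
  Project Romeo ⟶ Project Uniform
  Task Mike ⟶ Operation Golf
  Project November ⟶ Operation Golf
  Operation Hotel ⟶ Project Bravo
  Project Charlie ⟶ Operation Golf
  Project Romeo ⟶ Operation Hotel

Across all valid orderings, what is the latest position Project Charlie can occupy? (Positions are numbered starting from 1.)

The only operation forced after Project Charlie (directly or by a chain) is Operation Golf.
With 1 mandatory successor out of 8 operations total, the latest slot for Project Charlie is 8−1 = 7, and it's reachable by doing all non-successors before Project Charlie.

7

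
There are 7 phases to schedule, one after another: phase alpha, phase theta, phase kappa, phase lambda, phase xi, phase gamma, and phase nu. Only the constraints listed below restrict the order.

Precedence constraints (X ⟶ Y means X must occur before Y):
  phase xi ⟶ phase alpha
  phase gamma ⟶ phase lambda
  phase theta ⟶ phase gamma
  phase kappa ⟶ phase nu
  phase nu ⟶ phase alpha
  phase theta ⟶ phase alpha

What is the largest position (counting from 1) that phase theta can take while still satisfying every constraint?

Following every chain forward from phase theta, the phases that must come later are phase alpha, phase lambda, phase gamma — 3 of them.
So at least 3 phases follow phase theta, putting phase theta no later than position 4. That position is achievable by scheduling everything else first.

4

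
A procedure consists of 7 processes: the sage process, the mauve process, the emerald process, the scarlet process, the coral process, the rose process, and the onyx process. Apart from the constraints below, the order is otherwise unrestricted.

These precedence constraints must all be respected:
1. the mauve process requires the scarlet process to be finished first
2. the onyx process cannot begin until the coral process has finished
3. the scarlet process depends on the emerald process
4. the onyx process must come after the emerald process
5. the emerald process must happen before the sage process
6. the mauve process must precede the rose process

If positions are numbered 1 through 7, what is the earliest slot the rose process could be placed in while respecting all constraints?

4

The processes that are forced before the rose process, directly or transitively, are the mauve process, the emerald process, the scarlet process. That's 3 processes.
With 3 mandatory predecessors, the earliest the rose process can sit is position 3+1 = 4, and placing just those 3 first achieves it.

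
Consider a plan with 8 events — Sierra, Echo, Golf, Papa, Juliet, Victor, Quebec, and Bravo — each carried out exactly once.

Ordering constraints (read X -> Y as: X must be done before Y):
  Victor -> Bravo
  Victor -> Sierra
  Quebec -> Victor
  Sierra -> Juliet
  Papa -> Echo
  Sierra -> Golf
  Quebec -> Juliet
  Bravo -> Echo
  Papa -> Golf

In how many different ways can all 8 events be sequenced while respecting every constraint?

The events with no prerequisites are Papa, Quebec; any of them can be placed first.
Systematically extending each partial ordering one event at a time and counting, there are 101 complete orderings.

101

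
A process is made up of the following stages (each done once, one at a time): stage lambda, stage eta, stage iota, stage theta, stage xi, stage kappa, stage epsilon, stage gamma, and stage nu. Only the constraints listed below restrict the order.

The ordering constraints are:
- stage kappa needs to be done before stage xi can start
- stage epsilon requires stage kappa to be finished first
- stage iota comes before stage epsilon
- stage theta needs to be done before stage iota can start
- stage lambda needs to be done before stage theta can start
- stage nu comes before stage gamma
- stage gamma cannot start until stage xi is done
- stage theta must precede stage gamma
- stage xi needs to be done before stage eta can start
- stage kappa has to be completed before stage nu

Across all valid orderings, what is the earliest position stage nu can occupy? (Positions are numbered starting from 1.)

2

Working backwards through the constraints from stage nu, its only required predecessor is stage kappa.
With 1 mandatory predecessor, the earliest stage nu can sit is position 1+1 = 2, and placing just that one first achieves it.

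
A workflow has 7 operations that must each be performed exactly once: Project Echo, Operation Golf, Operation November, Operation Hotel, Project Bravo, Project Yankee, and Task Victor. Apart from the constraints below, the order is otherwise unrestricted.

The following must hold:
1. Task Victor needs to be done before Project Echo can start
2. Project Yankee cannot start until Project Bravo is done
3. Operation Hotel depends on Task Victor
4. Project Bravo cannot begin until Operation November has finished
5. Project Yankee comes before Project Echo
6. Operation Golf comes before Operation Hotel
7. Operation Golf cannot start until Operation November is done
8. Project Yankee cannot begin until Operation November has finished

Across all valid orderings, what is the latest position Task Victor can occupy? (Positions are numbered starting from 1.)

The operations that are forced after Task Victor, directly or by a chain of constraints, are Project Echo, Operation Hotel. That's 2 operations.
So at least 2 operations follow Task Victor, putting Task Victor no later than position 5. That position is achievable by scheduling everything else first.

5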